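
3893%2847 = 1046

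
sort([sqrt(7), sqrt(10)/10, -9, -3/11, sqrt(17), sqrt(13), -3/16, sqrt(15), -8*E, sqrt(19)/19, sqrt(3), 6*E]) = [-8*E, -9, -3/11, -3/16, sqrt(19)/19, sqrt(10)/10, sqrt(3), sqrt(7), sqrt(13), sqrt(15), sqrt(17), 6*E]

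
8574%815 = 424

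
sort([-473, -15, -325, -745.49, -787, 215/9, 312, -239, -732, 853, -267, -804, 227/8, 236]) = [-804, -787, -745.49, -732, -473, -325, -267, -239, -15, 215/9, 227/8, 236, 312, 853]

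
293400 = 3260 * 90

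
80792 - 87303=-6511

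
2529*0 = 0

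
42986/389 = 110 + 196/389 ≈ 110.50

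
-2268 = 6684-8952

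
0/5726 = 0 = 0.00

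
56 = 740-684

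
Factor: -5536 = -1*2^5*173^1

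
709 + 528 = 1237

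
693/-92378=-63/8398≈-0.00750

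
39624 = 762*52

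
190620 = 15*12708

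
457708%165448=126812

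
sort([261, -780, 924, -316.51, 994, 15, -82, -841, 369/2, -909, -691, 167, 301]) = [-909, -841, -780, -691, -316.51, -82, 15, 167, 369/2, 261, 301, 924, 994]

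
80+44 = 124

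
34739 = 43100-8361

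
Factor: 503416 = 2^3 * 62927^1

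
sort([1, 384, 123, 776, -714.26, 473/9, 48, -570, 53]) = [-714.26, -570, 1, 48, 473/9, 53, 123, 384, 776]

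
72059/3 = 24019 + 2/3 ≈ 24019.67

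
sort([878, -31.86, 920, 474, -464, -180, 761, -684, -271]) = [-684, -464, -271, -180, -31.86, 474, 761, 878, 920]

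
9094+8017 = 17111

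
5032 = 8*629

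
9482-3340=6142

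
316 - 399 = -83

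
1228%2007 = 1228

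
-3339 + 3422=83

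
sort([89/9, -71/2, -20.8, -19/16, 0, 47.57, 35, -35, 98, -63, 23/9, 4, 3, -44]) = [-63, -44, -71/2, -35, -20.8, -19/16, 0, 23/9, 3, 4, 89/9, 35, 47.57, 98]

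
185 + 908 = 1093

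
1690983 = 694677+996306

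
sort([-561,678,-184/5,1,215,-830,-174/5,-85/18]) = [-830,-561,-184/5,-174/5,-85/18,1,215,678]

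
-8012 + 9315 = 1303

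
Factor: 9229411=9229411^1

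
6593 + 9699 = 16292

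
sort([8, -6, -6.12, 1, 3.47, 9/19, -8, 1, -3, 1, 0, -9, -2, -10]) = [-10, -9, -8, -6.12, -6, -3, -2, 0, 9/19, 1, 1, 1, 3.47, 8]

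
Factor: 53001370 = 2^1*5^1*43^1*123259^1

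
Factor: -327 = -1*3^1*109^1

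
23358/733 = 31 + 635/733≈31.87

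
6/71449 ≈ 0.0000840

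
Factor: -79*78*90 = -1*2^2*3^3*5^1*13^1*79^1 = -554580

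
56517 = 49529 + 6988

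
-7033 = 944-7977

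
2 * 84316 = 168632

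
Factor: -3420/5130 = -1*2^1*3^(-1) = -2/3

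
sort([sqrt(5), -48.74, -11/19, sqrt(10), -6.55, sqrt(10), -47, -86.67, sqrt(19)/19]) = [-86.67, -48.74, -47, -6.55, -11/19, sqrt(19)/19, sqrt(5), sqrt(10), sqrt(10)]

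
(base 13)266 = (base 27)fh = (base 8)646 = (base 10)422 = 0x1a6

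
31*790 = 24490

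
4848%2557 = 2291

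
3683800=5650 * 652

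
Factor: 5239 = 13^2*31^1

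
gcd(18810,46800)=90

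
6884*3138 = 21601992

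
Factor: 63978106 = 2^1*17^1*37^1*50857^1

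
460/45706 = 230/22853 ≈ 0.0101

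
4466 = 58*77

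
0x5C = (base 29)35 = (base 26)3E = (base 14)68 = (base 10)92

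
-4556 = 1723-6279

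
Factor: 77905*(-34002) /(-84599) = 2^1*3^2*5^1*31^(-1)*1889^1*2729^(-1)*15581^1 = 2648925810/84599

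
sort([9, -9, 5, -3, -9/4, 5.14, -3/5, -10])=[-10, -9, -3, -9/4, -3/5, 5, 5.14, 9]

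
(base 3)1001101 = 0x2fe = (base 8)1376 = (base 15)361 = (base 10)766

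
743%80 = 23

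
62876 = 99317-36441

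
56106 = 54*1039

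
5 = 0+5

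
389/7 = 55+4/7 ≈ 55.57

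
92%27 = 11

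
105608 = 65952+39656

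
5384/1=5384=5384.00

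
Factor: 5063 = 61^1*83^1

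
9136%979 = 325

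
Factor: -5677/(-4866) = 2^(-1) * 3^(-1) * 7^1 = 7/6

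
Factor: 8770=2^1*5^1*877^1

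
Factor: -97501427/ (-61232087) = 7^ (-1)*8747441^ (-1)*97501427^1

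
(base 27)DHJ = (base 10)9955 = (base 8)23343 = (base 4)2123203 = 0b10011011100011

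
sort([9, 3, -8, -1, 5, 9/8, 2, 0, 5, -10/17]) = [-8, -1, -10/17, 0, 9/8, 2, 3, 5, 5, 9]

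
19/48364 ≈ 0.000393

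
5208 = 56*93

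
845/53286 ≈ 0.0159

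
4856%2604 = 2252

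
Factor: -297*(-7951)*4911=3^4*11^1*1637^1*7951^1=11597066217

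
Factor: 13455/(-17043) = -1 * 3^1 * 5^1 * 19^(-1) = -15/19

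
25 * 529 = 13225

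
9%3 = 0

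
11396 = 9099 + 2297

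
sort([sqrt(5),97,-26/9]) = [-26/9,sqrt(5),97]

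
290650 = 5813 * 50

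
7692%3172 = 1348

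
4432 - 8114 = -3682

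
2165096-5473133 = -3308037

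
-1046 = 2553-3599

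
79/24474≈0.00323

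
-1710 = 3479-5189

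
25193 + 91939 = 117132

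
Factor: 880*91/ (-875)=-1*2^4*5^ (-2)*11^1*13^1=-2288/25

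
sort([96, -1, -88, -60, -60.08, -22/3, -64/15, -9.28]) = [-88, -60.08, -60, -9.28, -22/3, -64/15, -1, 96]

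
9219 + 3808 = 13027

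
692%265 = 162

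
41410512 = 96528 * 429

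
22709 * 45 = 1021905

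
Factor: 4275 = 3^2*5^2*19^1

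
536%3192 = 536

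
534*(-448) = -239232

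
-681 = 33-714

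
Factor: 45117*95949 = 3^6*7^1*557^1*1523^1 = 4328931033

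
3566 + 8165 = 11731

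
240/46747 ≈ 0.00513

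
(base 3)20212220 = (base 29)5s2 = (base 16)139b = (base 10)5019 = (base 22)a83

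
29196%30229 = 29196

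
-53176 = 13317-66493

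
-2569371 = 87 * (-29533) 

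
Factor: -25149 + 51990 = 3^1*23^1*389^1 = 26841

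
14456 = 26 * 556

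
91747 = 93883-2136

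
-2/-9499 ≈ 0.000211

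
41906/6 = 20953/3 ≈ 6984.33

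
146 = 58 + 88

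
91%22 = 3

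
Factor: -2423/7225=-1 * 5^ (-2) * 17^ (-2) * 2423^1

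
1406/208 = 703/104 ≈ 6.76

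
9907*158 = 1565306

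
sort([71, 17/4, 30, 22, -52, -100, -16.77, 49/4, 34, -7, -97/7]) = [-100, -52, -16.77, -97/7, -7, 17/4, 49/4, 22, 30, 34, 71]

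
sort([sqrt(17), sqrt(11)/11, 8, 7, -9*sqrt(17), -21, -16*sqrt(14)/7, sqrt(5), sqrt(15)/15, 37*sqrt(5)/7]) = [-9*sqrt(17), -21, -16*sqrt(14)/7, sqrt(15)/15, sqrt(11)/11, sqrt(5), sqrt(17), 7, 8, 37*sqrt(5)/7]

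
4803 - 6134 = -1331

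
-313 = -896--583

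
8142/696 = 11 + 81/116 ≈ 11.70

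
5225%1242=257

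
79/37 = 2 + 5/37 ≈ 2.14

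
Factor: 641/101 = 101^ (-1) * 641^1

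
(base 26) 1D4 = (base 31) 11Q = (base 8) 1772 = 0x3FA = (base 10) 1018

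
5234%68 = 66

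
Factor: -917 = -1 * 7^1 * 131^1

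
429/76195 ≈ 0.00563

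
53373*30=1601190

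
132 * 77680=10253760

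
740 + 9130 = 9870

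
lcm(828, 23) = 828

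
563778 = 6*93963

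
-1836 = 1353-3189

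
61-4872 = -4811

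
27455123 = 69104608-41649485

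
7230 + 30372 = 37602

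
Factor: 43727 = 73^1*599^1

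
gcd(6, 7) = 1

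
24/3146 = 12/1573 ≈ 0.00763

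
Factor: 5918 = 2^1*11^1*269^1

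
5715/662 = 8 + 419/662 ≈ 8.63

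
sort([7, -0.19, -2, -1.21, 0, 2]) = [-2, -1.21, -0.19, 0, 2, 7]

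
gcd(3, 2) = 1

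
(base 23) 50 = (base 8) 163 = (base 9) 137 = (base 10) 115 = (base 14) 83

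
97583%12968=6807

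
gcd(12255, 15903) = 57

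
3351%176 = 7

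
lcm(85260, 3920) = 341040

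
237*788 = 186756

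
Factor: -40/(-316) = 2^1 * 5^1 * 79^(-1) = 10/79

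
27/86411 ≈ 0.000312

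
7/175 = 1/25 = 0.04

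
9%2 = 1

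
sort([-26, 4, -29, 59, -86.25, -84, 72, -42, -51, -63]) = [-86.25, -84, -63, -51, -42, -29, -26, 4, 59, 72]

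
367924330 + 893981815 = 1261906145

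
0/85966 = 0 = 0.00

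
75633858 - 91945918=-16312060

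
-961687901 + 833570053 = -128117848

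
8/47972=2/11993 ≈ 0.000167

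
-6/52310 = -3/26155 ≈ -0.000115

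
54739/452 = 121 + 47/452 ≈ 121.10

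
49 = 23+26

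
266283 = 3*88761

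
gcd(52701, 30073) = 1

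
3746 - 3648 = 98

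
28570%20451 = 8119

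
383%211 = 172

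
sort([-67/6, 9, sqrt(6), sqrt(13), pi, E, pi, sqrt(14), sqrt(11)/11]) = [-67/6, sqrt(11)/11, sqrt(6), E, pi, pi, sqrt(13), sqrt(14), 9]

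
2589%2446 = 143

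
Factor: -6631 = -1*19^1*349^1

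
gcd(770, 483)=7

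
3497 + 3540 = 7037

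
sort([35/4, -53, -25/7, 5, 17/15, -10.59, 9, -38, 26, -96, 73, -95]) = [-96, -95, -53, -38, -10.59, -25/7, 17/15, 5, 35/4, 9, 26, 73]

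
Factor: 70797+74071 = 2^2*36217^1 = 144868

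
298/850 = 149/425 ≈ 0.351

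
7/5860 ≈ 0.00119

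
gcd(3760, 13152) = 16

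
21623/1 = 21623 = 21623.00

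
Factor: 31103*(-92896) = -1*2^5*19^1*1637^1*2903^1 = -2889344288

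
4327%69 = 49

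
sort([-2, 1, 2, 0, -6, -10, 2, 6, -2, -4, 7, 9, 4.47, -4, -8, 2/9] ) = [-10, -8, -6, -4, -4, -2, -2, 0, 2/9, 1, 2, 2, 4.47, 6, 7, 9] 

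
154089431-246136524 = -92047093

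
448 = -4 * (-112) 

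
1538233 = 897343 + 640890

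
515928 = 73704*7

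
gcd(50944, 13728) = 32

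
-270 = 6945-7215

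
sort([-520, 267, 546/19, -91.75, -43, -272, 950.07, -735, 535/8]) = [-735, -520, -272, -91.75, -43, 546/19, 535/8, 267, 950.07]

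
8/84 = 2/21 ≈ 0.0952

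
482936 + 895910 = 1378846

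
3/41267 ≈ 0.0000727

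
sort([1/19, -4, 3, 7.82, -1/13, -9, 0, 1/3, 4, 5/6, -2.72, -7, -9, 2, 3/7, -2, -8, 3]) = [-9, -9, -8, -7, -4, -2.72, -2, -1/13, 0, 1/19, 1/3, 3/7, 5/6, 2, 3, 3, 4, 7.82]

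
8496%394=222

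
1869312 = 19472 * 96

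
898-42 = 856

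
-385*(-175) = 67375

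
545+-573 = -28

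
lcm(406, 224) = 6496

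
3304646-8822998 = -5518352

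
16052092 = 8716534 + 7335558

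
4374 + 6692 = 11066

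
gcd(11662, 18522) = 686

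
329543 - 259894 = 69649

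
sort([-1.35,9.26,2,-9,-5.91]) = [-9,-5.91,-1.35,2,9.26]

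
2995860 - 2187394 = 808466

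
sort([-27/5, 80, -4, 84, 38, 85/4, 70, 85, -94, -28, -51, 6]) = [-94, -51, -28, -27/5, -4, 6, 85/4, 38, 70, 80, 84, 85]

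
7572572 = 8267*916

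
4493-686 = 3807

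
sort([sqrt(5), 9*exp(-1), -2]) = [-2, sqrt(5), 9*exp(-1)]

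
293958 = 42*6999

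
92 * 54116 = 4978672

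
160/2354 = 80/1177 ≈ 0.0680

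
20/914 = 10/457 ≈ 0.0219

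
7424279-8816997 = -1392718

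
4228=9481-5253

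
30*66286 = 1988580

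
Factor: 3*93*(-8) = -1*2^3*3^2*31^1 = -2232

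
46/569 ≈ 0.0808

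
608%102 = 98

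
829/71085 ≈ 0.0117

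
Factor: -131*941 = -1*131^1*941^1 = -123271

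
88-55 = 33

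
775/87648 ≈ 0.00884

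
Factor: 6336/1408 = 2^(-1)*3^2 = 9/2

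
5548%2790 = 2758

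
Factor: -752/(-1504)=2^(-1)=1/2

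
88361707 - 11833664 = 76528043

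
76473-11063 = 65410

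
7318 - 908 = 6410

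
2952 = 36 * 82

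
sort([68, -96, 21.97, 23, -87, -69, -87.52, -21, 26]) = [-96, -87.52, -87, -69, -21, 21.97, 23, 26, 68]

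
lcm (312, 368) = 14352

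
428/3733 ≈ 0.115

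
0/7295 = 0 = 0.00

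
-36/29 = -1-7/29 ≈ -1.24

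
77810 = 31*2510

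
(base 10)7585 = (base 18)1577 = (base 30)8cp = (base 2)1110110100001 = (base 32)7d1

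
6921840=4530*1528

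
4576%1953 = 670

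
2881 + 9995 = 12876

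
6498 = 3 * 2166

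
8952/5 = 1790+2/5 = 1790.40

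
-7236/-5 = 1447 + 1/5 = 1447.20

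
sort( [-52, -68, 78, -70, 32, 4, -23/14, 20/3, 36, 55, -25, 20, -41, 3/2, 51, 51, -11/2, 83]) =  [-70, -68, -52, -41, -25, -11/2, -23/14, 3/2, 4, 20/3, 20, 32, 36, 51, 51, 55, 78, 83]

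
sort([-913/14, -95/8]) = [-913/14, -95/8]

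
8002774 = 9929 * 806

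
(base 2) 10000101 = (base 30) 4d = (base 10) 133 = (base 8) 205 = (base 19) 70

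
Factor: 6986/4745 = 2^1 * 5^(-1) * 7^1 * 13^(-1) * 73^(-1) * 499^1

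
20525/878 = 23 + 331/878 ≈ 23.38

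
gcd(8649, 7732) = 1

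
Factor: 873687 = 3^1*181^1*1609^1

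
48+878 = 926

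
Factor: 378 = 2^1*3^3*7^1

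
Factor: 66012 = 2^2*3^1*5501^1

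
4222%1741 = 740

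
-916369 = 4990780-5907149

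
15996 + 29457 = 45453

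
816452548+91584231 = 908036779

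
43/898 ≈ 0.0479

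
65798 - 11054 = 54744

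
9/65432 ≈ 0.000138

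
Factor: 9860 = 2^2 * 5^1 * 17^1 * 29^1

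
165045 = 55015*3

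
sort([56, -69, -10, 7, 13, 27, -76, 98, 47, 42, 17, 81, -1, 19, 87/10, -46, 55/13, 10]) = [-76, -69, -46, -10, -1, 55/13, 7, 87/10, 10, 13, 17, 19, 27, 42, 47, 56, 81, 98]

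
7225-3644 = 3581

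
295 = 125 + 170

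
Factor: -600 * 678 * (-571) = 2^4 * 3^2 * 5^2 * 113^1 * 571^1 = 232282800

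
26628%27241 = 26628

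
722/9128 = 361/4564 ≈ 0.0791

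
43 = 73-30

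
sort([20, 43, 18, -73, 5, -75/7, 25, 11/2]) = [-73, -75/7, 5, 11/2, 18, 20, 25, 43]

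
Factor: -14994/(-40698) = 7^1*19^(-1) = 7/19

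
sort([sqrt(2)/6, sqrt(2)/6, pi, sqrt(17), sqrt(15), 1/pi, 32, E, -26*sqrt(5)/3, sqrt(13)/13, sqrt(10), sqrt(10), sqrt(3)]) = [-26*sqrt(5)/3, sqrt(2)/6, sqrt(2)/6, sqrt(13)/13, 1/pi, sqrt(3), E, pi, sqrt(10), sqrt(10), sqrt(15), sqrt(17), 32]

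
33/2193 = 11/731 ≈ 0.0150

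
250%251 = 250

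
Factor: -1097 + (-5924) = -1*7^1*17^1*59^1 = -7021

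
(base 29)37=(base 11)86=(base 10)94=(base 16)5e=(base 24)3m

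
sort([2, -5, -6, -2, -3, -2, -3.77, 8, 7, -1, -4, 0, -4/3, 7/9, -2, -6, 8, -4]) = [-6, -6, -5, -4, -4, -3.77, -3, -2, -2, -2, -4/3, -1, 0, 7/9, 2, 7, 8, 8]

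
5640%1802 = 234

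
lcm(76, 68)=1292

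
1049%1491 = 1049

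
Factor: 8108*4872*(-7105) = -1*2^5*3^1*5^1*7^3*29^2*2027^1 = -280662960480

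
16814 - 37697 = -20883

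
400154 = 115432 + 284722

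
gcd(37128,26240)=8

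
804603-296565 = 508038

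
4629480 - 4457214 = 172266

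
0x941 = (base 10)2369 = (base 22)4jf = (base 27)36k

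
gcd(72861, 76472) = 1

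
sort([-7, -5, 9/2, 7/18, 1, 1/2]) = [-7, -5, 7/18, 1/2, 1, 9/2]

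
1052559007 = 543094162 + 509464845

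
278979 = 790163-511184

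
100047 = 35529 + 64518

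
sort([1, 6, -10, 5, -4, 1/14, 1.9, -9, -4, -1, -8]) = [-10, -9, -8, -4, -4, -1, 1/14, 1, 1.9, 5, 6]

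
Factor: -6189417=-1*3^2*13^1*52901^1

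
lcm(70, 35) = 70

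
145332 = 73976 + 71356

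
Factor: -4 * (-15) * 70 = 2^3 * 3^1 * 5^2 * 7^1 = 4200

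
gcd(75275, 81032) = 1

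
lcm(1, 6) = 6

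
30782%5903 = 1267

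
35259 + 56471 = 91730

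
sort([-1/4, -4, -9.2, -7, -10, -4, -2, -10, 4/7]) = [-10, -10, -9.2, -7, -4, -4, -2, -1/4, 4/7]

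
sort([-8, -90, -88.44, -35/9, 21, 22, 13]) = [-90, -88.44, -8, -35/9, 13, 21, 22]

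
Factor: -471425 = -1*5^2*109^1*173^1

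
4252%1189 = 685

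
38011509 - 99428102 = -61416593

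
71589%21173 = 8070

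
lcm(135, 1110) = 9990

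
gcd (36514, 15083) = 1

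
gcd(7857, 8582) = 1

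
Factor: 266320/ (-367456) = -1*2^ (-1)*5^1*3329^1*11483^ (-1) = -16645/22966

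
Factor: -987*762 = -1*2^1*3^2*7^1*47^1*127^1 = -752094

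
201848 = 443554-241706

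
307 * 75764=23259548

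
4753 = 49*97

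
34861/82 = 425 + 11/82 ≈ 425.13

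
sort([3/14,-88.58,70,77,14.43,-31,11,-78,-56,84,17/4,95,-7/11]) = [-88.58,-78,-56,-31,-7/11,3/14,17/4,11,14.43,70,77,84,95]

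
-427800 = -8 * 53475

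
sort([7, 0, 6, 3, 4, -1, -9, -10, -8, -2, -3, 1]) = [-10, -9, -8, -3, -2, -1, 0, 1, 3, 4, 6, 7]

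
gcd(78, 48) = 6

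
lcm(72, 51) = 1224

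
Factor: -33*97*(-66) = 2^1*3^2*11^2*97^1 = 211266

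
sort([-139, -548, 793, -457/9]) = [-548, -139, -457/9, 793]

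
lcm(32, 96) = 96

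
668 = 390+278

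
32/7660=8/1915 ≈ 0.00418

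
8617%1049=225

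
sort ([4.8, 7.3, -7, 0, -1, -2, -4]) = [-7, -4, -2, -1, 0, 4.8, 7.3]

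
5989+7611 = 13600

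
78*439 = 34242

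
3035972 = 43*70604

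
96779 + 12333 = 109112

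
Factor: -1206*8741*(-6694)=2^2*3^2*67^1*3347^1*8741^1=70565778324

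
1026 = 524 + 502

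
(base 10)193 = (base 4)3001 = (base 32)61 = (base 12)141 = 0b11000001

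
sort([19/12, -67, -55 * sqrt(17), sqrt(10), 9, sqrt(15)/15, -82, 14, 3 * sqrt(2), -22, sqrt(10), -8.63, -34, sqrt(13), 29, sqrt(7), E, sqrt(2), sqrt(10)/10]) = [-55 * sqrt(17), -82, -67, -34, -22, -8.63, sqrt(15)/15, sqrt(10)/10, sqrt(2), 19/12, sqrt(7), E, sqrt(10), sqrt(10), sqrt(13), 3 * sqrt(2), 9, 14, 29]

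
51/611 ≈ 0.0835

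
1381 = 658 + 723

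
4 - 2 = 2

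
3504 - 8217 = -4713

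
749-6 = 743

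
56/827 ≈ 0.0677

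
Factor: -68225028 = -1 * 2^2 * 3^1 * 67^1 * 84857^1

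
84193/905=93 + 28/905 ≈ 93.03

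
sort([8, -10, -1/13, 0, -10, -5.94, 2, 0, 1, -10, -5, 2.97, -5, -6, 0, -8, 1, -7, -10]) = [-10, -10, -10, -10, -8, -7, -6, -5.94, -5, -5, -1/13, 0, 0, 0, 1, 1, 2, 2.97, 8]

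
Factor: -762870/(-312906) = 5^1 * 11^(-2) * 59^1 = 295/121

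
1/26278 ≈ 0.0000381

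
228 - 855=-627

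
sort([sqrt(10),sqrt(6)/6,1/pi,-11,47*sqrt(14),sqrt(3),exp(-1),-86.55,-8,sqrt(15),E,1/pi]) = [-86.55,-11,-8,1/pi,1/pi,exp(-1),sqrt(6)/6,sqrt(3),E,sqrt(10),sqrt(15),47*sqrt(14)]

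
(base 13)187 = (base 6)1144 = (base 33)8g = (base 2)100011000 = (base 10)280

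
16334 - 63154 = -46820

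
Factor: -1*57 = -1*3^1*19^1 = -57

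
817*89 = 72713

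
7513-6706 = 807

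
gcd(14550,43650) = 14550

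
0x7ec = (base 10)2028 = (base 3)2210010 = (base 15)903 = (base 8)3754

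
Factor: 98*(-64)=-1*2^7*7^2=-6272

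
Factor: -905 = -1*5^1*181^1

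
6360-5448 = 912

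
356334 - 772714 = -416380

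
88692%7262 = 1548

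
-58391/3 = -19463 - 2/3 ≈ -19463.67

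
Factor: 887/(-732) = -1*2^(-2)*3^(-1)*61^(-1)*887^1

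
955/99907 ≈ 0.00956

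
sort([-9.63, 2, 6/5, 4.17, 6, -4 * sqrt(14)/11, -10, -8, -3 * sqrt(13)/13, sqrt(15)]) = [-10, -9.63, -8, -4 * sqrt(14)/11, -3 * sqrt(13)/13, 6/5, 2, sqrt(15), 4.17, 6]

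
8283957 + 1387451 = 9671408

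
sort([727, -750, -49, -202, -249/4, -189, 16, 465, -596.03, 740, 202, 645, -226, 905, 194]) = [-750, -596.03, -226, -202, -189, -249/4, -49, 16, 194, 202, 465, 645, 727, 740, 905]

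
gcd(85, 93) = 1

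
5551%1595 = 766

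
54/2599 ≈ 0.0208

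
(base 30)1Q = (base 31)1P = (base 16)38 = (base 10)56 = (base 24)28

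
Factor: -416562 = -1*2^1*3^1*69427^1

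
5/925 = 1/185 ≈ 0.00541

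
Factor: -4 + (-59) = -1*3^2*7^1 = -63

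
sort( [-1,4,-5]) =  [-5,-1,4]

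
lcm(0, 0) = 0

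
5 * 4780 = 23900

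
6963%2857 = 1249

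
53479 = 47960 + 5519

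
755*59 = 44545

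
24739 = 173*143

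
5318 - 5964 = -646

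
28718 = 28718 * 1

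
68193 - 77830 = -9637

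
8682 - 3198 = 5484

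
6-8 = -2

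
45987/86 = 534+63/86 ≈ 534.73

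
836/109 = 7 + 73/109 ≈ 7.67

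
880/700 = 44/35 ≈ 1.26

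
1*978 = 978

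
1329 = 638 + 691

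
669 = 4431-3762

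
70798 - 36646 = 34152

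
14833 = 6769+8064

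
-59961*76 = -4557036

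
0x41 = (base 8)101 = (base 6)145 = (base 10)65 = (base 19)38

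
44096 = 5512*8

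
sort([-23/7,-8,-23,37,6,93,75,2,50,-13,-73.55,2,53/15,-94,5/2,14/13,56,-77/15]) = [-94,-73.55,-23,-13,-8,-77/15,-23/7,14/13,2,2,5/2,53/15,6,37,50,56,75,93]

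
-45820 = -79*580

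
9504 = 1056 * 9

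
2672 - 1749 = 923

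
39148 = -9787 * (-4)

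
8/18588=2/4647 ≈ 0.000430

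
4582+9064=13646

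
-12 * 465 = -5580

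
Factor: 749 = 7^1 * 107^1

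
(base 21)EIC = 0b1100110100100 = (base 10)6564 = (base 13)2CAC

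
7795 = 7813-18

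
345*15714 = 5421330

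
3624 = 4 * 906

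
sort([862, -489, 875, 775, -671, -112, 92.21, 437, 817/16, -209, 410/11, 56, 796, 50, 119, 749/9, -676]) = [-676, -671, -489, -209, -112, 410/11, 50, 817/16, 56, 749/9, 92.21, 119, 437, 775, 796, 862, 875]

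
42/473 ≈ 0.0888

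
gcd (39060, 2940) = 420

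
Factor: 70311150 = 2^1*3^2*5^2*7^1*13^1*17^1*101^1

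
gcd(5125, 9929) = 1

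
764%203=155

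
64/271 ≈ 0.236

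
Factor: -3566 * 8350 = -1 * 2^2 * 5^2 * 167^1 * 1783^1 = -29776100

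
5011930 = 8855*566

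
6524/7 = 932 = 932.00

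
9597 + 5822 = 15419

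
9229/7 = 1318+3/7 ≈ 1318.43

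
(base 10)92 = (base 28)38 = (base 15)62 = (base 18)52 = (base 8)134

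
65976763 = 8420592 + 57556171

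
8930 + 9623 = 18553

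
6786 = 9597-2811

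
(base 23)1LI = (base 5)13110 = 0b10000000110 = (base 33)V7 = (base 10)1030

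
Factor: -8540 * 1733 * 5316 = -1 * 2^4 * 3^1 * 5^1 * 7^1 * 61^1 * 443^1 * 1733^1 = -78675843120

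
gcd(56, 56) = 56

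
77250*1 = 77250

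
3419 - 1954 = 1465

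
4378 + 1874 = 6252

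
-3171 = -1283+-1888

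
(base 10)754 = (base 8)1362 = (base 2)1011110010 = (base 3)1000221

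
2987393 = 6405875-3418482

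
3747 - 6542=-2795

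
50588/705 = 71 + 533/705 ≈ 71.76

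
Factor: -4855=-1 * 5^1 * 971^1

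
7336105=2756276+4579829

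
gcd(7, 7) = 7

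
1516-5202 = -3686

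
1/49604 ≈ 0.0000202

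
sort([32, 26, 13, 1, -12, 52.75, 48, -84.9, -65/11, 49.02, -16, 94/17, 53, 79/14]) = [-84.9, -16, -12, -65/11, 1, 94/17, 79/14, 13, 26, 32, 48, 49.02, 52.75, 53]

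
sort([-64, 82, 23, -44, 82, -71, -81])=[-81, -71, -64, -44, 23, 82, 82]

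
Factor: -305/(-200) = 2^(-3) * 5^(-1) * 61^1 = 61/40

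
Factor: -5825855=-1 * 5^1 * 7^3 * 43^1 * 79^1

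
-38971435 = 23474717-62446152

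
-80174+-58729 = -138903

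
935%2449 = 935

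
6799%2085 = 544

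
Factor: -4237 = -1*19^1*223^1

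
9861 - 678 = 9183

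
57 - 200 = -143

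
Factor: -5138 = -1*2^1*7^1*367^1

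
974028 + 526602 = 1500630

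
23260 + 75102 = 98362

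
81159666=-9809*(-8274)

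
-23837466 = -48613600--24776134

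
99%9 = 0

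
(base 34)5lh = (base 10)6511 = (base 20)g5b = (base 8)14557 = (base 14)2531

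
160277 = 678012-517735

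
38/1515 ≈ 0.0251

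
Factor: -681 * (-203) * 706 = 2^1 * 3^1 * 7^1 * 29^1 * 227^1 * 353^1 = 97599558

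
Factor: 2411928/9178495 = 2^3 * 3^2 * 5^(-1) * 23^(-1) * 139^1 * 241^1 * 79813^(-1)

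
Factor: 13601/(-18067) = -1*67^1*89^(-1) = -67/89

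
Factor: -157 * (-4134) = 2^1 * 3^1 * 13^1 * 53^1 * 157^1 = 649038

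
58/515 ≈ 0.113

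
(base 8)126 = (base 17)51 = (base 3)10012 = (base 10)86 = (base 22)3k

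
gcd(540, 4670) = 10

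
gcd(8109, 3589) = 1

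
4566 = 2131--2435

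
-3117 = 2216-5333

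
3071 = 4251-1180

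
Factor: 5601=3^1 * 1867^1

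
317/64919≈0.00488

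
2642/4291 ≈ 0.616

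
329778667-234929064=94849603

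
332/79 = 4 + 16/79 ≈ 4.20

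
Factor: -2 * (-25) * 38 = 2^2 * 5^2 * 19^1 = 1900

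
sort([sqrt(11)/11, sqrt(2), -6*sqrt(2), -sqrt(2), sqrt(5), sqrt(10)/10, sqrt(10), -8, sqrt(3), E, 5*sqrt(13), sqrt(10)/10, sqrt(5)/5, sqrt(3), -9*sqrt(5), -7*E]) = [-9*sqrt(5), -7*E, -6*sqrt(2), -8, -sqrt(2), sqrt(11)/11, sqrt(10)/10, sqrt(10)/10, sqrt(5)/5, sqrt(2), sqrt(3), sqrt(3), sqrt(5), E, sqrt(10), 5*sqrt(13)]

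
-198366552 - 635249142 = -833615694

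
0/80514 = 0 = 0.00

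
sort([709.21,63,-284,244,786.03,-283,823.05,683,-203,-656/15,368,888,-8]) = [-284,-283,-203,-656/15,-8,63,244,368,683,709.21,786.03,823.05,888]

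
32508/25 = 1300 + 8/25 = 1300.32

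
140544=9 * 15616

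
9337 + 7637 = 16974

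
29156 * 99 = 2886444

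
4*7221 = 28884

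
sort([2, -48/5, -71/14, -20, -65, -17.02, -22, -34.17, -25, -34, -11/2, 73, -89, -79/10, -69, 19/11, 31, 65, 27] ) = [-89, -69, -65, -34.17, -34, -25, -22, -20, -17.02, -48/5, -79/10, -11/2, -71/14, 19/11, 2, 27, 31, 65, 73] 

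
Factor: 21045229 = 21045229^1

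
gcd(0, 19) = 19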